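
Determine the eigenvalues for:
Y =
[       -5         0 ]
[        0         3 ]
λ = -5, 3

Solve det(Y - λI) = 0. For a 2×2 matrix the characteristic equation is λ² - (trace)λ + det = 0.
trace(Y) = a + d = -5 + 3 = -2.
det(Y) = a*d - b*c = (-5)*(3) - (0)*(0) = -15 - 0 = -15.
Characteristic equation: λ² - (-2)λ + (-15) = 0.
Discriminant = (-2)² - 4*(-15) = 4 + 60 = 64.
λ = (-2 ± √64) / 2 = (-2 ± 8) / 2 = -5, 3.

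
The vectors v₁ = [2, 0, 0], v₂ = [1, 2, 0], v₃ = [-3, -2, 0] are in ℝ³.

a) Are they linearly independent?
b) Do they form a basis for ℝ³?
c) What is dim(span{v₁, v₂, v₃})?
Not independent, not a basis, dim(span) = 2

Check whether v₃ can be written as a linear combination of v₁ and v₂.
v₃ = (-1)·v₁ + (-1)·v₂ = [-3, -2, 0], so the three vectors are linearly dependent.
Thus they do not form a basis for ℝ³, and dim(span{v₁, v₂, v₃}) = 2 (spanned by v₁ and v₂).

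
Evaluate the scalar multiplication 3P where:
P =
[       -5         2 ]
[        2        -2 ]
3P =
[      -15         6 ]
[        6        -6 ]

Scalar multiplication is elementwise: (3P)[i][j] = 3 * P[i][j].
  (3P)[0][0] = 3 * (-5) = -15
  (3P)[0][1] = 3 * (2) = 6
  (3P)[1][0] = 3 * (2) = 6
  (3P)[1][1] = 3 * (-2) = -6
3P =
[      -15         6 ]
[        6        -6 ]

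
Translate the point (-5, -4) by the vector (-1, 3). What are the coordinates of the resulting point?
(-6, -1)

Translation by (-1, 3):
x' = -5 + -1 = -6
y' = -4 + 3 = -1
Homogeneous matrix: [[1, 0, -1], [0, 1, 3], [0, 0, 1]]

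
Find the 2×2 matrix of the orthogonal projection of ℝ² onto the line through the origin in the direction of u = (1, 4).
[[1/17, 4/17], [4/17, 16/17]]

The orthogonal projection onto the line spanned by a nonzero vector u = (a, b) has matrix P = (u uᵀ) / (uᵀ u) = (1/(a² + b²)) · [[a², ab], [ab, b²]].
Here u = (1, 4), so a² + b² = 1 + 16 = 17.
P = (1/17) · [[1, 4], [4, 16]] = [[1/17, 4/17], [4/17, 16/17]].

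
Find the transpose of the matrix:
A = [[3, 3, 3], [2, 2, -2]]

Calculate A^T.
[[3, 2], [3, 2], [3, -2]]

The transpose sends entry (i,j) to (j,i); rows become columns.
Row 0 of A: [3, 3, 3] -> column 0 of A^T.
Row 1 of A: [2, 2, -2] -> column 1 of A^T.
A^T = [[3, 2], [3, 2], [3, -2]]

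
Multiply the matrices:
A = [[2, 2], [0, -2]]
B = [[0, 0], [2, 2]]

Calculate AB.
[[4, 4], [-4, -4]]

Each entry (i,j) of AB = sum over k of A[i][k]*B[k][j].
(AB)[0][0] = (2)*(0) + (2)*(2) = 4
(AB)[0][1] = (2)*(0) + (2)*(2) = 4
(AB)[1][0] = (0)*(0) + (-2)*(2) = -4
(AB)[1][1] = (0)*(0) + (-2)*(2) = -4
AB = [[4, 4], [-4, -4]]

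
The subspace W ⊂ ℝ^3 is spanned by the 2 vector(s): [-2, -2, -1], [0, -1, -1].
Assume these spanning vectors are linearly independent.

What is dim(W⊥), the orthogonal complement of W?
dim(W⊥) = 1

For any subspace W of ℝ^n, dim(W) + dim(W⊥) = n (the whole-space dimension).
Here the given 2 vectors are linearly independent, so dim(W) = 2.
Thus dim(W⊥) = n - dim(W) = 3 - 2 = 1.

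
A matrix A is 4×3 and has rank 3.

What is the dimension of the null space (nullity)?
0

The rank-nullity theorem for an m×n matrix states:
rank(A) + nullity(A) = n (the number of columns).
Here n = 3 and rank(A) = 3, so nullity(A) = 3 - 3 = 0.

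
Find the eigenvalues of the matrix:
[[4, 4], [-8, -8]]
λ = -4 and λ = 0

Characteristic equation: det(A - λI) = 0
λ² - (trace)λ + (det) = 0
λ² - (-4)λ + (0) = 0
λ² + 4λ + 0 = 0
Solving: λ = -4, 0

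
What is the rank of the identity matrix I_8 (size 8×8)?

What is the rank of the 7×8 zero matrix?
rank(I_8) = 8, rank(0) = 0

The identity I_8 has 8 columns that are the standard basis vectors e_1, …, e_8. These are linearly independent, so all 8 columns are pivots and rank(I_8) = 8.
The 7×8 zero matrix has every entry zero, so every row is the zero row and there are no pivots; rank(0) = 0.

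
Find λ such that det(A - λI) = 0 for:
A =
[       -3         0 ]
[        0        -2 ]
λ = -3, -2

Solve det(A - λI) = 0. For a 2×2 matrix the characteristic equation is λ² - (trace)λ + det = 0.
trace(A) = a + d = -3 - 2 = -5.
det(A) = a*d - b*c = (-3)*(-2) - (0)*(0) = 6 - 0 = 6.
Characteristic equation: λ² - (-5)λ + (6) = 0.
Discriminant = (-5)² - 4*(6) = 25 - 24 = 1.
λ = (-5 ± √1) / 2 = (-5 ± 1) / 2 = -3, -2.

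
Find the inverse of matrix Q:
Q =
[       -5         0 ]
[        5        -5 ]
det(Q) = 25
Q⁻¹ =
[     -1/5         0 ]
[     -1/5      -1/5 ]

For a 2×2 matrix Q = [[a, b], [c, d]] with det(Q) ≠ 0, Q⁻¹ = (1/det(Q)) * [[d, -b], [-c, a]].
det(Q) = (-5)*(-5) - (0)*(5) = 25 - 0 = 25.
Q⁻¹ = (1/25) * [[-5, 0], [-5, -5]].
Dividing each entry by 25 and reducing:
Q⁻¹ =
[     -1/5         0 ]
[     -1/5      -1/5 ]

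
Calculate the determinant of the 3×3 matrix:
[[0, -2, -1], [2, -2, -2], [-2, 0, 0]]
-4

Expansion along first row:
det = 0·det([[-2,-2],[0,0]]) - -2·det([[2,-2],[-2,0]]) + -1·det([[2,-2],[-2,0]])
    = 0·(-2·0 - -2·0) - -2·(2·0 - -2·-2) + -1·(2·0 - -2·-2)
    = 0·0 - -2·-4 + -1·-4
    = 0 + -8 + 4 = -4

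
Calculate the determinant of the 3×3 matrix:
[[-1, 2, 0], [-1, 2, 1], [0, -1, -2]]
-1

Expansion along first row:
det = -1·det([[2,1],[-1,-2]]) - 2·det([[-1,1],[0,-2]]) + 0·det([[-1,2],[0,-1]])
    = -1·(2·-2 - 1·-1) - 2·(-1·-2 - 1·0) + 0·(-1·-1 - 2·0)
    = -1·-3 - 2·2 + 0·1
    = 3 + -4 + 0 = -1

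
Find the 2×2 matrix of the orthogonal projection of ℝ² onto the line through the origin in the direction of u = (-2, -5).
[[4/29, 10/29], [10/29, 25/29]]

The orthogonal projection onto the line spanned by a nonzero vector u = (a, b) has matrix P = (u uᵀ) / (uᵀ u) = (1/(a² + b²)) · [[a², ab], [ab, b²]].
Here u = (-2, -5), so a² + b² = 4 + 25 = 29.
P = (1/29) · [[4, 10], [10, 25]] = [[4/29, 10/29], [10/29, 25/29]].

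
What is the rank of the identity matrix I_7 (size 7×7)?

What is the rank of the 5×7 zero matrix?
rank(I_7) = 7, rank(0) = 0

The identity I_7 has 7 columns that are the standard basis vectors e_1, …, e_7. These are linearly independent, so all 7 columns are pivots and rank(I_7) = 7.
The 5×7 zero matrix has every entry zero, so every row is the zero row and there are no pivots; rank(0) = 0.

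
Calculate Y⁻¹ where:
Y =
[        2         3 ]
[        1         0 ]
det(Y) = -3
Y⁻¹ =
[        0         1 ]
[      1/3      -2/3 ]

For a 2×2 matrix Y = [[a, b], [c, d]] with det(Y) ≠ 0, Y⁻¹ = (1/det(Y)) * [[d, -b], [-c, a]].
det(Y) = (2)*(0) - (3)*(1) = 0 - 3 = -3.
Y⁻¹ = (1/-3) * [[0, -3], [-1, 2]].
Dividing each entry by -3 and reducing:
Y⁻¹ =
[        0         1 ]
[      1/3      -2/3 ]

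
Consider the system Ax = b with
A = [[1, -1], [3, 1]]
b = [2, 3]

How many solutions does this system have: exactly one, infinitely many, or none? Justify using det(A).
Exactly one solution

Compute det(A) = (1)*(1) - (-1)*(3) = 4.
Because det(A) ≠ 0, A is invertible and Ax = b has a unique solution for every b (here x = A⁻¹ b).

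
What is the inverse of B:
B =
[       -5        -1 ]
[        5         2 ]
det(B) = -5
B⁻¹ =
[     -2/5      -1/5 ]
[        1         1 ]

For a 2×2 matrix B = [[a, b], [c, d]] with det(B) ≠ 0, B⁻¹ = (1/det(B)) * [[d, -b], [-c, a]].
det(B) = (-5)*(2) - (-1)*(5) = -10 + 5 = -5.
B⁻¹ = (1/-5) * [[2, 1], [-5, -5]].
Dividing each entry by -5 and reducing:
B⁻¹ =
[     -2/5      -1/5 ]
[        1         1 ]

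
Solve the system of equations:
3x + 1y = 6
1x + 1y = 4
x = 1, y = 3

Use elimination (row reduction):
Equation 1: 3x + 1y = 6.
Equation 2: 1x + 1y = 4.
Multiply Eq1 by 1 and Eq2 by 3: 3x + 1y = 6;  3x + 3y = 12.
Subtract: (2)y = 6, so y = 3.
Back-substitute into Eq1: 3x + 1*(3) = 6, so x = 1.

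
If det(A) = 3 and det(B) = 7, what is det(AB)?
21

Use the multiplicative property of determinants: det(AB) = det(A)*det(B).
det(AB) = (3)*(7) = 21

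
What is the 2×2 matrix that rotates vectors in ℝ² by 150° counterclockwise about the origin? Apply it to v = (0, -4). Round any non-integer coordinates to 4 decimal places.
R = [[-√3/2, -1/2], [1/2, -√3/2]]; R·v = (2.0000, 3.4641)

A counterclockwise rotation by angle θ in ℝ² has matrix R(θ) = [[cos θ, -sin θ], [sin θ, cos θ]].
For θ = 150°: cos θ = -√3/2, sin θ = 1/2.
R(150°) = [[-√3/2, -1/2], [1/2, -√3/2]].
R·v = [-√3/2·0 + (-1/2)·-4, 1/2·0 + -√3/2·-4] = (2.0000, 3.4641).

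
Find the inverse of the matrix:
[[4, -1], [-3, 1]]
[[1, 1], [3, 4]]

For [[a,b],[c,d]], inverse = (1/det)·[[d,-b],[-c,a]]
det = 4·1 - -1·-3 = 1
Inverse = (1/1)·[[1, 1], [3, 4]]
        = [[1, 1], [3, 4]]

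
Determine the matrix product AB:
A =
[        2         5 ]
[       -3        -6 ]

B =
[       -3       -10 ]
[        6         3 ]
AB =
[       24        -5 ]
[      -27        12 ]

Matrix multiplication: (AB)[i][j] = sum over k of A[i][k] * B[k][j].
  (AB)[0][0] = (2)*(-3) + (5)*(6) = 24
  (AB)[0][1] = (2)*(-10) + (5)*(3) = -5
  (AB)[1][0] = (-3)*(-3) + (-6)*(6) = -27
  (AB)[1][1] = (-3)*(-10) + (-6)*(3) = 12
AB =
[       24        -5 ]
[      -27        12 ]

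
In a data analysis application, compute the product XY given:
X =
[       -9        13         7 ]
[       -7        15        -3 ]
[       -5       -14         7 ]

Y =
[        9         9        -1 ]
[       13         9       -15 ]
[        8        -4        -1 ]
XY =
[      144         8      -193 ]
[      108        84      -215 ]
[     -171      -199       208 ]

Matrix multiplication: (XY)[i][j] = sum over k of X[i][k] * Y[k][j].
  (XY)[0][0] = (-9)*(9) + (13)*(13) + (7)*(8) = 144
  (XY)[0][1] = (-9)*(9) + (13)*(9) + (7)*(-4) = 8
  (XY)[0][2] = (-9)*(-1) + (13)*(-15) + (7)*(-1) = -193
  (XY)[1][0] = (-7)*(9) + (15)*(13) + (-3)*(8) = 108
  (XY)[1][1] = (-7)*(9) + (15)*(9) + (-3)*(-4) = 84
  (XY)[1][2] = (-7)*(-1) + (15)*(-15) + (-3)*(-1) = -215
  (XY)[2][0] = (-5)*(9) + (-14)*(13) + (7)*(8) = -171
  (XY)[2][1] = (-5)*(9) + (-14)*(9) + (7)*(-4) = -199
  (XY)[2][2] = (-5)*(-1) + (-14)*(-15) + (7)*(-1) = 208
XY =
[      144         8      -193 ]
[      108        84      -215 ]
[     -171      -199       208 ]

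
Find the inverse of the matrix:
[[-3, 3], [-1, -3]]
[[-1/4, -1/4], [1/12, -1/4]]

For [[a,b],[c,d]], inverse = (1/det)·[[d,-b],[-c,a]]
det = -3·-3 - 3·-1 = 12
Inverse = (1/12)·[[-3, -3], [1, -3]]
        = [[-1/4, -1/4], [1/12, -1/4]]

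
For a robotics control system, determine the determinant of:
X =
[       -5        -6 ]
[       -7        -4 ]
det(X) = -22

For a 2×2 matrix [[a, b], [c, d]], det = a*d - b*c.
det(X) = (-5)*(-4) - (-6)*(-7) = 20 - 42 = -22.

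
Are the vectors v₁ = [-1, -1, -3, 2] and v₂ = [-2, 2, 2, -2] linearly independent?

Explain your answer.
Yes, linearly independent

Two vectors are linearly dependent iff one is a scalar multiple of the other.
No single scalar k satisfies v₂ = k·v₁ (the ratios of corresponding entries disagree), so v₁ and v₂ are linearly independent.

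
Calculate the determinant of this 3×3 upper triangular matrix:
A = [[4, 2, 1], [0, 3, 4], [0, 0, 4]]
48

The determinant of a triangular matrix is the product of its diagonal entries (the off-diagonal entries above the diagonal do not affect it).
det(A) = (4) * (3) * (4) = 48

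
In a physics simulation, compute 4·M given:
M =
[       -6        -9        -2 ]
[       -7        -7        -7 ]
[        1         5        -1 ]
4M =
[      -24       -36        -8 ]
[      -28       -28       -28 ]
[        4        20        -4 ]

Scalar multiplication is elementwise: (4M)[i][j] = 4 * M[i][j].
  (4M)[0][0] = 4 * (-6) = -24
  (4M)[0][1] = 4 * (-9) = -36
  (4M)[0][2] = 4 * (-2) = -8
  (4M)[1][0] = 4 * (-7) = -28
  (4M)[1][1] = 4 * (-7) = -28
  (4M)[1][2] = 4 * (-7) = -28
  (4M)[2][0] = 4 * (1) = 4
  (4M)[2][1] = 4 * (5) = 20
  (4M)[2][2] = 4 * (-1) = -4
4M =
[      -24       -36        -8 ]
[      -28       -28       -28 ]
[        4        20        -4 ]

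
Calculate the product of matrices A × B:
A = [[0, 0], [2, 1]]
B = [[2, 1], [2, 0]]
[[0, 0], [6, 2]]

Matrix multiplication:
C[0][0] = 0×2 + 0×2 = 0
C[0][1] = 0×1 + 0×0 = 0
C[1][0] = 2×2 + 1×2 = 6
C[1][1] = 2×1 + 1×0 = 2
Result: [[0, 0], [6, 2]]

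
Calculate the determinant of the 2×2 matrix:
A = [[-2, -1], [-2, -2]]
2

For A = [[a, b], [c, d]], det(A) = a*d - b*c.
det(A) = (-2)*(-2) - (-1)*(-2) = 4 - 2 = 2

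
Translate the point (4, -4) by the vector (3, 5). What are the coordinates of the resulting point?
(7, 1)

Translation by (3, 5):
x' = 4 + 3 = 7
y' = -4 + 5 = 1
Homogeneous matrix: [[1, 0, 3], [0, 1, 5], [0, 0, 1]]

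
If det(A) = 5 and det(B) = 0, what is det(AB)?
0

Use the multiplicative property of determinants: det(AB) = det(A)*det(B).
det(AB) = (5)*(0) = 0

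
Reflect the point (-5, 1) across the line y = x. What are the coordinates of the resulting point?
(1, -5)

Reflection across line y = x: (-5, 1) → (1, -5)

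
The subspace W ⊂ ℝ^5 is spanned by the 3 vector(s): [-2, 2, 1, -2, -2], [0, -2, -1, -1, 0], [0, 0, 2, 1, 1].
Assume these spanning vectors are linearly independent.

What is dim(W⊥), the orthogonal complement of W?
dim(W⊥) = 2

For any subspace W of ℝ^n, dim(W) + dim(W⊥) = n (the whole-space dimension).
Here the given 3 vectors are linearly independent, so dim(W) = 3.
Thus dim(W⊥) = n - dim(W) = 5 - 3 = 2.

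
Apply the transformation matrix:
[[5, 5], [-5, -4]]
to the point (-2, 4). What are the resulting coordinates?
(10, -6)

Matrix multiplication:
[[5, 5], [-5, -4]] × [-2, 4]ᵀ
= [5×-2 + 5×4, -5×-2 + -4×4]ᵀ
= [10.0000, -6.0000]ᵀ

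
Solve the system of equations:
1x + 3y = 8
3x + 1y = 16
x = 5, y = 1

Use elimination (row reduction):
Equation 1: 1x + 3y = 8.
Equation 2: 3x + 1y = 16.
Multiply Eq1 by 3 and Eq2 by 1: 3x + 9y = 24;  3x + 1y = 16.
Subtract: (-8)y = -8, so y = 1.
Back-substitute into Eq1: 1x + 3*(1) = 8, so x = 5.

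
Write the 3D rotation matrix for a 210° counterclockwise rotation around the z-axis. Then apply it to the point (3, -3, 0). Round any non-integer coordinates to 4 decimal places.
R = [[-√3/2, 1/2, 0], [-1/2, -√3/2, 0], [0, 0, 1]]; R·(3, -3, 0) = (-4.0981, 1.0981, 0.0000)

Rotation matrix for 210° around z-axis:
cos(210°) = -√3/2, sin(210°) = -1/2
R = [[-√3/2, 1/2, 0], [-1/2, -√3/2, 0], [0, 0, 1]]
Apply to (3, -3, 0): R·[3, -3, 0]ᵀ = (-4.0981, 1.0981, 0.0000)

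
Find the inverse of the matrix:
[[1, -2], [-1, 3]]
[[3, 2], [1, 1]]

For [[a,b],[c,d]], inverse = (1/det)·[[d,-b],[-c,a]]
det = 1·3 - -2·-1 = 1
Inverse = (1/1)·[[3, 2], [1, 1]]
        = [[3, 2], [1, 1]]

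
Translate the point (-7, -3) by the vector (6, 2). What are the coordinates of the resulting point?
(-1, -1)

Translation by (6, 2):
x' = -7 + 6 = -1
y' = -3 + 2 = -1
Homogeneous matrix: [[1, 0, 6], [0, 1, 2], [0, 0, 1]]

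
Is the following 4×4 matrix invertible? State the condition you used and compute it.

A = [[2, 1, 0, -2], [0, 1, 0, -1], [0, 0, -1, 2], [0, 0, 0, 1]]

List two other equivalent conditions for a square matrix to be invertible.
Yes, invertible; det(A) = -2 ≠ 0. Equivalent conditions: rank(A) = 4; Ax = 0 has only the trivial solution; 0 is not an eigenvalue; the columns of A are linearly independent.

To check invertibility, compute det(A).
The given matrix is triangular, so det(A) equals the product of its diagonal entries = -2 ≠ 0.
Since det(A) ≠ 0, A is invertible.
Equivalent conditions for a square matrix A to be invertible:
- rank(A) = 4 (full rank).
- The homogeneous system Ax = 0 has only the trivial solution x = 0.
- 0 is not an eigenvalue of A.
- The columns (equivalently rows) of A are linearly independent.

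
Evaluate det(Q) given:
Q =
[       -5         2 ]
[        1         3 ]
det(Q) = -17

For a 2×2 matrix [[a, b], [c, d]], det = a*d - b*c.
det(Q) = (-5)*(3) - (2)*(1) = -15 - 2 = -17.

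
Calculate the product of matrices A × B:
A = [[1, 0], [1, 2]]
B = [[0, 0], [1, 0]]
[[0, 0], [2, 0]]

Matrix multiplication:
C[0][0] = 1×0 + 0×1 = 0
C[0][1] = 1×0 + 0×0 = 0
C[1][0] = 1×0 + 2×1 = 2
C[1][1] = 1×0 + 2×0 = 0
Result: [[0, 0], [2, 0]]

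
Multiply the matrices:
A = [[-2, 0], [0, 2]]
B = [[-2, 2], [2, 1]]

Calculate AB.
[[4, -4], [4, 2]]

Each entry (i,j) of AB = sum over k of A[i][k]*B[k][j].
(AB)[0][0] = (-2)*(-2) + (0)*(2) = 4
(AB)[0][1] = (-2)*(2) + (0)*(1) = -4
(AB)[1][0] = (0)*(-2) + (2)*(2) = 4
(AB)[1][1] = (0)*(2) + (2)*(1) = 2
AB = [[4, -4], [4, 2]]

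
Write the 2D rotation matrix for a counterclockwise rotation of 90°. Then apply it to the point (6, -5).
R = [[0, -1], [1, 0]]; R·(6, -5) = (5, 6)

Rotation matrix formula: R(θ) = [[cos θ, -sin θ], [sin θ, cos θ]]
For θ = 90°:
cos(90°) = 0
sin(90°) = 1
R = [[0, -1], [1, 0]]
Apply to (6, -5): [0·6 + (-1)·-5, 1·6 + 0·-5] = (5, 6)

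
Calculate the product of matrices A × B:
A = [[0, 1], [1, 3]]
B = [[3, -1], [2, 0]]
[[2, 0], [9, -1]]

Matrix multiplication:
C[0][0] = 0×3 + 1×2 = 2
C[0][1] = 0×-1 + 1×0 = 0
C[1][0] = 1×3 + 3×2 = 9
C[1][1] = 1×-1 + 3×0 = -1
Result: [[2, 0], [9, -1]]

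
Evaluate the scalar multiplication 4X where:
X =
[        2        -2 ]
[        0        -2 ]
4X =
[        8        -8 ]
[        0        -8 ]

Scalar multiplication is elementwise: (4X)[i][j] = 4 * X[i][j].
  (4X)[0][0] = 4 * (2) = 8
  (4X)[0][1] = 4 * (-2) = -8
  (4X)[1][0] = 4 * (0) = 0
  (4X)[1][1] = 4 * (-2) = -8
4X =
[        8        -8 ]
[        0        -8 ]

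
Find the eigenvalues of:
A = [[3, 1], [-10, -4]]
λ = -2, 1

Solve det(A - λI) = 0. For a 2×2 matrix this is λ² - (trace)λ + det = 0.
trace(A) = 3 - 4 = -1.
det(A) = (3)*(-4) - (1)*(-10) = -12 + 10 = -2.
Characteristic equation: λ² - (-1)λ + (-2) = 0.
Discriminant: (-1)² - 4*(-2) = 1 + 8 = 9.
Roots: λ = (-1 ± √9) / 2 = -2, 1.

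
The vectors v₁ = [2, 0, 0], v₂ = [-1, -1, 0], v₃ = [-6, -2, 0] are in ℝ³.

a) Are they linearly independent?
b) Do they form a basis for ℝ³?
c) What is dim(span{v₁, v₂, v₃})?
Not independent, not a basis, dim(span) = 2

Check whether v₃ can be written as a linear combination of v₁ and v₂.
v₃ = (-2)·v₁ + (2)·v₂ = [-6, -2, 0], so the three vectors are linearly dependent.
Thus they do not form a basis for ℝ³, and dim(span{v₁, v₂, v₃}) = 2 (spanned by v₁ and v₂).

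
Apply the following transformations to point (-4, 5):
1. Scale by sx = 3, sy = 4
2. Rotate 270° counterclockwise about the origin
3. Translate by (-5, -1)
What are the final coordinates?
(15, 11)

Step 1: Scale → (-12, 20)
Step 2: Rotate 270° → (20, 12)
Step 3: Translate → (15, 11)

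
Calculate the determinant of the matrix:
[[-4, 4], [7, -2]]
-20

For a 2×2 matrix [[a, b], [c, d]], det = ad - bc
det = (-4)(-2) - (4)(7) = 8 - 28 = -20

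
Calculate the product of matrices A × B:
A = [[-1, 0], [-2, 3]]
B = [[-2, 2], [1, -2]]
[[2, -2], [7, -10]]

Matrix multiplication:
C[0][0] = -1×-2 + 0×1 = 2
C[0][1] = -1×2 + 0×-2 = -2
C[1][0] = -2×-2 + 3×1 = 7
C[1][1] = -2×2 + 3×-2 = -10
Result: [[2, -2], [7, -10]]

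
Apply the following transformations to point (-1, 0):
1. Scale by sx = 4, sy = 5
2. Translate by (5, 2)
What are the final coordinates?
(1, 2)

Step 1: Scale (-1, 0) by (sx, sy) = (4, 5) → (-4, 0)
Step 2: Translate by (5, 2) → (1, 2)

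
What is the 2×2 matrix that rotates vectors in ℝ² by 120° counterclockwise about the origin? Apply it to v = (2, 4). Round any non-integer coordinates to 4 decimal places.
R = [[-1/2, -√3/2], [√3/2, -1/2]]; R·v = (-4.4641, -0.2679)

A counterclockwise rotation by angle θ in ℝ² has matrix R(θ) = [[cos θ, -sin θ], [sin θ, cos θ]].
For θ = 120°: cos θ = -1/2, sin θ = √3/2.
R(120°) = [[-1/2, -√3/2], [√3/2, -1/2]].
R·v = [-1/2·2 + (-√3/2)·4, √3/2·2 + -1/2·4] = (-4.4641, -0.2679).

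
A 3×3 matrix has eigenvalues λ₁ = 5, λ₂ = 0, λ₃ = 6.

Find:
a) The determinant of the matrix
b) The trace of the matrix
det = 0, trace = 11

Two standard eigenvalue identities:
- det(A) equals the product of the eigenvalues (counted with multiplicity).
- trace(A) equals the sum of the eigenvalues.
det(A) = (5)*(0)*(6) = 0.
trace(A) = 5 + 0 + 6 = 11.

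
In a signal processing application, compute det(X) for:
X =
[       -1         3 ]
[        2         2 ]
det(X) = -8

For a 2×2 matrix [[a, b], [c, d]], det = a*d - b*c.
det(X) = (-1)*(2) - (3)*(2) = -2 - 6 = -8.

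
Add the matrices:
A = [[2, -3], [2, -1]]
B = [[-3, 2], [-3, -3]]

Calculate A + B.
[[-1, -1], [-1, -4]]

Add corresponding elements:
(2)+(-3)=-1
(-3)+(2)=-1
(2)+(-3)=-1
(-1)+(-3)=-4
A + B = [[-1, -1], [-1, -4]]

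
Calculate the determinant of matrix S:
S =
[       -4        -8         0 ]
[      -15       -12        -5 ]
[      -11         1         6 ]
det(S) = -892

Expand along row 0 (cofactor expansion): det(S) = a*(e*i - f*h) - b*(d*i - f*g) + c*(d*h - e*g), where the 3×3 is [[a, b, c], [d, e, f], [g, h, i]].
Minor M_00 = (-12)*(6) - (-5)*(1) = -72 + 5 = -67.
Minor M_01 = (-15)*(6) - (-5)*(-11) = -90 - 55 = -145.
Minor M_02 = (-15)*(1) - (-12)*(-11) = -15 - 132 = -147.
det(S) = (-4)*(-67) - (-8)*(-145) + (0)*(-147) = 268 - 1160 + 0 = -892.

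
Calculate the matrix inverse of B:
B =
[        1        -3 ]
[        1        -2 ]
det(B) = 1
B⁻¹ =
[       -2         3 ]
[       -1         1 ]

For a 2×2 matrix B = [[a, b], [c, d]] with det(B) ≠ 0, B⁻¹ = (1/det(B)) * [[d, -b], [-c, a]].
det(B) = (1)*(-2) - (-3)*(1) = -2 + 3 = 1.
B⁻¹ = (1/1) * [[-2, 3], [-1, 1]].
Dividing each entry by 1 and reducing:
B⁻¹ =
[       -2         3 ]
[       -1         1 ]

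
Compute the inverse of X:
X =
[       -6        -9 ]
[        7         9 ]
det(X) = 9
X⁻¹ =
[        1         1 ]
[     -7/9      -2/3 ]

For a 2×2 matrix X = [[a, b], [c, d]] with det(X) ≠ 0, X⁻¹ = (1/det(X)) * [[d, -b], [-c, a]].
det(X) = (-6)*(9) - (-9)*(7) = -54 + 63 = 9.
X⁻¹ = (1/9) * [[9, 9], [-7, -6]].
Dividing each entry by 9 and reducing:
X⁻¹ =
[        1         1 ]
[     -7/9      -2/3 ]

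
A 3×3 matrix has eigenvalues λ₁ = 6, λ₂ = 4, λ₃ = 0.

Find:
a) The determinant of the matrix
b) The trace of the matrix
det = 0, trace = 10

Two standard eigenvalue identities:
- det(A) equals the product of the eigenvalues (counted with multiplicity).
- trace(A) equals the sum of the eigenvalues.
det(A) = (6)*(4)*(0) = 0.
trace(A) = 6 + 4 + 0 = 10.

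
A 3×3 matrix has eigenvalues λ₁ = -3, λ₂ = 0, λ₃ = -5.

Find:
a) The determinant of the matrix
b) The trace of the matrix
det = 0, trace = -8

Two standard eigenvalue identities:
- det(A) equals the product of the eigenvalues (counted with multiplicity).
- trace(A) equals the sum of the eigenvalues.
det(A) = (-3)*(0)*(-5) = 0.
trace(A) = -3 + 0 - 5 = -8.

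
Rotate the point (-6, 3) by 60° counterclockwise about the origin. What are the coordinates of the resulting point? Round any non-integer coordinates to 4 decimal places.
(-5.5981, -3.6962)

Rotation matrix R(θ) = [[cos θ, -sin θ], [sin θ, cos θ]]; for θ = 60°:
R = [[1/2, -√3/2], [√3/2, 1/2]]
Result: R × [-6, 3]ᵀ = [1/2·-6 + (-√3/2)·3, √3/2·-6 + (1/2)·3]ᵀ = (-5.5981, -3.6962)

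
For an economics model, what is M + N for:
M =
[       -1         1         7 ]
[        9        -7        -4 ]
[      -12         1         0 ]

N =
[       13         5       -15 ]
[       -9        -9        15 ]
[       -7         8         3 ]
M + N =
[       12         6        -8 ]
[        0       -16        11 ]
[      -19         9         3 ]

Matrix addition is elementwise: (M+N)[i][j] = M[i][j] + N[i][j].
  (M+N)[0][0] = (-1) + (13) = 12
  (M+N)[0][1] = (1) + (5) = 6
  (M+N)[0][2] = (7) + (-15) = -8
  (M+N)[1][0] = (9) + (-9) = 0
  (M+N)[1][1] = (-7) + (-9) = -16
  (M+N)[1][2] = (-4) + (15) = 11
  (M+N)[2][0] = (-12) + (-7) = -19
  (M+N)[2][1] = (1) + (8) = 9
  (M+N)[2][2] = (0) + (3) = 3
M + N =
[       12         6        -8 ]
[        0       -16        11 ]
[      -19         9         3 ]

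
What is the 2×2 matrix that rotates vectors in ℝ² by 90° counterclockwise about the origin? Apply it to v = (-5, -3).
R = [[0, -1], [1, 0]]; R·v = (3, -5)

A counterclockwise rotation by angle θ in ℝ² has matrix R(θ) = [[cos θ, -sin θ], [sin θ, cos θ]].
For θ = 90°: cos θ = 0, sin θ = 1.
R(90°) = [[0, -1], [1, 0]].
R·v = [0·-5 + (-1)·-3, 1·-5 + 0·-3] = (3, -5).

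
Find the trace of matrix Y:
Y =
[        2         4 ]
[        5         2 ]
tr(Y) = 2 + 2 = 4

The trace of a square matrix is the sum of its diagonal entries.
Diagonal entries of Y: Y[0][0] = 2, Y[1][1] = 2.
tr(Y) = 2 + 2 = 4.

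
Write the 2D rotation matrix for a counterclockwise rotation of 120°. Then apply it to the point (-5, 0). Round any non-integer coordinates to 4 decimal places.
R = [[-1/2, -√3/2], [√3/2, -1/2]]; R·(-5, 0) = (2.5000, -4.3301)

Rotation matrix formula: R(θ) = [[cos θ, -sin θ], [sin θ, cos θ]]
For θ = 120°:
cos(120°) = -1/2
sin(120°) = √3/2
R = [[-1/2, -√3/2], [√3/2, -1/2]]
Apply to (-5, 0): [-1/2·-5 + (-√3/2)·0, √3/2·-5 + -1/2·0] = (2.5000, -4.3301)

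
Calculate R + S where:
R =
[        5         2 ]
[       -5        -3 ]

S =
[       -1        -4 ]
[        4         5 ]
R + S =
[        4        -2 ]
[       -1         2 ]

Matrix addition is elementwise: (R+S)[i][j] = R[i][j] + S[i][j].
  (R+S)[0][0] = (5) + (-1) = 4
  (R+S)[0][1] = (2) + (-4) = -2
  (R+S)[1][0] = (-5) + (4) = -1
  (R+S)[1][1] = (-3) + (5) = 2
R + S =
[        4        -2 ]
[       -1         2 ]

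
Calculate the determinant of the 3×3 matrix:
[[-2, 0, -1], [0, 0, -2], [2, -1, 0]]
4

Expansion along first row:
det = -2·det([[0,-2],[-1,0]]) - 0·det([[0,-2],[2,0]]) + -1·det([[0,0],[2,-1]])
    = -2·(0·0 - -2·-1) - 0·(0·0 - -2·2) + -1·(0·-1 - 0·2)
    = -2·-2 - 0·4 + -1·0
    = 4 + 0 + 0 = 4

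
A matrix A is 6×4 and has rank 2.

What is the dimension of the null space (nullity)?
2

The rank-nullity theorem for an m×n matrix states:
rank(A) + nullity(A) = n (the number of columns).
Here n = 4 and rank(A) = 2, so nullity(A) = 4 - 2 = 2.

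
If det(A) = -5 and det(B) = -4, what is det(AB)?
20

Use the multiplicative property of determinants: det(AB) = det(A)*det(B).
det(AB) = (-5)*(-4) = 20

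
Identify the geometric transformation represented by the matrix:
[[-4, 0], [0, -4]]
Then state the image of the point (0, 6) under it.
uniform scaling by factor -4; image of (0, 6) is (0, -24)

This is a diagonal matrix with equal entries -4, so it scales both axes by the same factor -4.
The matrix [[-4, 0], [0, -4]] represents: uniform scaling by factor -4.
Applying it to (0, 6): [-4·0 + 0·6, 0·0 + -4·6] = (0, -24).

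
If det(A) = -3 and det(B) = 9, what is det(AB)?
-27

Use the multiplicative property of determinants: det(AB) = det(A)*det(B).
det(AB) = (-3)*(9) = -27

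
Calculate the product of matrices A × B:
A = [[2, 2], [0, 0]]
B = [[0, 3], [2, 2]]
[[4, 10], [0, 0]]

Matrix multiplication:
C[0][0] = 2×0 + 2×2 = 4
C[0][1] = 2×3 + 2×2 = 10
C[1][0] = 0×0 + 0×2 = 0
C[1][1] = 0×3 + 0×2 = 0
Result: [[4, 10], [0, 0]]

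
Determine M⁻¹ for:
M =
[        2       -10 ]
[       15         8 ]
det(M) = 166
M⁻¹ =
[     4/83      5/83 ]
[  -15/166      1/83 ]

For a 2×2 matrix M = [[a, b], [c, d]] with det(M) ≠ 0, M⁻¹ = (1/det(M)) * [[d, -b], [-c, a]].
det(M) = (2)*(8) - (-10)*(15) = 16 + 150 = 166.
M⁻¹ = (1/166) * [[8, 10], [-15, 2]].
Dividing each entry by 166 and reducing:
M⁻¹ =
[     4/83      5/83 ]
[  -15/166      1/83 ]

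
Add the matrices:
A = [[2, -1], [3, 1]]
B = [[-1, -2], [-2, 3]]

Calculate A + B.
[[1, -3], [1, 4]]

Add corresponding elements:
(2)+(-1)=1
(-1)+(-2)=-3
(3)+(-2)=1
(1)+(3)=4
A + B = [[1, -3], [1, 4]]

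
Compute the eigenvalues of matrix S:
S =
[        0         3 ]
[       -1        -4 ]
λ = -3, -1

Solve det(S - λI) = 0. For a 2×2 matrix the characteristic equation is λ² - (trace)λ + det = 0.
trace(S) = a + d = 0 - 4 = -4.
det(S) = a*d - b*c = (0)*(-4) - (3)*(-1) = 0 + 3 = 3.
Characteristic equation: λ² - (-4)λ + (3) = 0.
Discriminant = (-4)² - 4*(3) = 16 - 12 = 4.
λ = (-4 ± √4) / 2 = (-4 ± 2) / 2 = -3, -1.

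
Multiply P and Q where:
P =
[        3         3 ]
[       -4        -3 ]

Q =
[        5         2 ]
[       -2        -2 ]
PQ =
[        9         0 ]
[      -14        -2 ]

Matrix multiplication: (PQ)[i][j] = sum over k of P[i][k] * Q[k][j].
  (PQ)[0][0] = (3)*(5) + (3)*(-2) = 9
  (PQ)[0][1] = (3)*(2) + (3)*(-2) = 0
  (PQ)[1][0] = (-4)*(5) + (-3)*(-2) = -14
  (PQ)[1][1] = (-4)*(2) + (-3)*(-2) = -2
PQ =
[        9         0 ]
[      -14        -2 ]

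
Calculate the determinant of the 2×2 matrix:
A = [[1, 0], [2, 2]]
2

For A = [[a, b], [c, d]], det(A) = a*d - b*c.
det(A) = (1)*(2) - (0)*(2) = 2 - 0 = 2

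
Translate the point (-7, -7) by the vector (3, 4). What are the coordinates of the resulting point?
(-4, -3)

Translation by (3, 4):
x' = -7 + 3 = -4
y' = -7 + 4 = -3
Homogeneous matrix: [[1, 0, 3], [0, 1, 4], [0, 0, 1]]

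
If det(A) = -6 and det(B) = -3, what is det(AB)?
18

Use the multiplicative property of determinants: det(AB) = det(A)*det(B).
det(AB) = (-6)*(-3) = 18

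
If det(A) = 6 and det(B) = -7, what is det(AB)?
-42

Use the multiplicative property of determinants: det(AB) = det(A)*det(B).
det(AB) = (6)*(-7) = -42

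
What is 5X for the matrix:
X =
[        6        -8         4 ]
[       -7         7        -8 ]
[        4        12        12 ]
5X =
[       30       -40        20 ]
[      -35        35       -40 ]
[       20        60        60 ]

Scalar multiplication is elementwise: (5X)[i][j] = 5 * X[i][j].
  (5X)[0][0] = 5 * (6) = 30
  (5X)[0][1] = 5 * (-8) = -40
  (5X)[0][2] = 5 * (4) = 20
  (5X)[1][0] = 5 * (-7) = -35
  (5X)[1][1] = 5 * (7) = 35
  (5X)[1][2] = 5 * (-8) = -40
  (5X)[2][0] = 5 * (4) = 20
  (5X)[2][1] = 5 * (12) = 60
  (5X)[2][2] = 5 * (12) = 60
5X =
[       30       -40        20 ]
[      -35        35       -40 ]
[       20        60        60 ]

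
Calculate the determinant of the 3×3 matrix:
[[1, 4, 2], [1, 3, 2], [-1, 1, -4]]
2

Expansion along first row:
det = 1·det([[3,2],[1,-4]]) - 4·det([[1,2],[-1,-4]]) + 2·det([[1,3],[-1,1]])
    = 1·(3·-4 - 2·1) - 4·(1·-4 - 2·-1) + 2·(1·1 - 3·-1)
    = 1·-14 - 4·-2 + 2·4
    = -14 + 8 + 8 = 2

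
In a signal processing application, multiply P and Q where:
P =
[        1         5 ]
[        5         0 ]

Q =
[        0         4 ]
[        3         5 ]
PQ =
[       15        29 ]
[        0        20 ]

Matrix multiplication: (PQ)[i][j] = sum over k of P[i][k] * Q[k][j].
  (PQ)[0][0] = (1)*(0) + (5)*(3) = 15
  (PQ)[0][1] = (1)*(4) + (5)*(5) = 29
  (PQ)[1][0] = (5)*(0) + (0)*(3) = 0
  (PQ)[1][1] = (5)*(4) + (0)*(5) = 20
PQ =
[       15        29 ]
[        0        20 ]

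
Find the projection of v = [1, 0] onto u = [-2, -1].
[4/5, 2/5]

The projection of v onto u is proj_u(v) = ((v·u) / (u·u)) · u.
v·u = (1)*(-2) + (0)*(-1) = -2.
u·u = (-2)*(-2) + (-1)*(-1) = 5.
coefficient = -2 / 5 = -2/5.
proj_u(v) = -2/5 · [-2, -1] = [4/5, 2/5].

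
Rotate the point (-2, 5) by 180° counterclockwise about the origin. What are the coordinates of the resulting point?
(2, -5)

Rotation matrix R(θ) = [[cos θ, -sin θ], [sin θ, cos θ]]; for θ = 180°:
R = [[-1, 0], [0, -1]]
Result: R × [-2, 5]ᵀ = [-1·-2 + (0)·5, 0·-2 + (-1)·5]ᵀ = (2, -5)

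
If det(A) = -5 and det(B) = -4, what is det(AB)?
20

Use the multiplicative property of determinants: det(AB) = det(A)*det(B).
det(AB) = (-5)*(-4) = 20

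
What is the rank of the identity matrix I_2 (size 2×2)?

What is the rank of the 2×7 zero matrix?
rank(I_2) = 2, rank(0) = 0

The identity I_2 has 2 columns that are the standard basis vectors e_1, …, e_2. These are linearly independent, so all 2 columns are pivots and rank(I_2) = 2.
The 2×7 zero matrix has every entry zero, so every row is the zero row and there are no pivots; rank(0) = 0.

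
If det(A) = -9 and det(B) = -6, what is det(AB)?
54

Use the multiplicative property of determinants: det(AB) = det(A)*det(B).
det(AB) = (-9)*(-6) = 54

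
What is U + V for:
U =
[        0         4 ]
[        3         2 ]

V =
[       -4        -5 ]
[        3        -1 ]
U + V =
[       -4        -1 ]
[        6         1 ]

Matrix addition is elementwise: (U+V)[i][j] = U[i][j] + V[i][j].
  (U+V)[0][0] = (0) + (-4) = -4
  (U+V)[0][1] = (4) + (-5) = -1
  (U+V)[1][0] = (3) + (3) = 6
  (U+V)[1][1] = (2) + (-1) = 1
U + V =
[       -4        -1 ]
[        6         1 ]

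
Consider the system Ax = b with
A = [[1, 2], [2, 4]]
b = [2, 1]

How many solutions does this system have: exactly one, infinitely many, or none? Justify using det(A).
No solution

det(A) = (1)*(4) - (2)*(2) = 0, so A is singular.
The column space of A is span(column 1) = span([1, 2]).
b = [2, 1] is not a scalar multiple of column 1, so b ∉ column space and the system is inconsistent — no solution.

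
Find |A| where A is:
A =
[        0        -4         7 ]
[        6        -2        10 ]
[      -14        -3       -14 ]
det(A) = -98

Expand along row 0 (cofactor expansion): det(A) = a*(e*i - f*h) - b*(d*i - f*g) + c*(d*h - e*g), where the 3×3 is [[a, b, c], [d, e, f], [g, h, i]].
Minor M_00 = (-2)*(-14) - (10)*(-3) = 28 + 30 = 58.
Minor M_01 = (6)*(-14) - (10)*(-14) = -84 + 140 = 56.
Minor M_02 = (6)*(-3) - (-2)*(-14) = -18 - 28 = -46.
det(A) = (0)*(58) - (-4)*(56) + (7)*(-46) = 0 + 224 - 322 = -98.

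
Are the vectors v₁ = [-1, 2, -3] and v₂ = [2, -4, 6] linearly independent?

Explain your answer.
No, linearly dependent (v₂ = -2·v₁)

Check whether there is a scalar k with v₂ = k·v₁.
Comparing components, k = -2 satisfies -2·[-1, 2, -3] = [2, -4, 6].
Since v₂ is a scalar multiple of v₁, the two vectors are linearly dependent.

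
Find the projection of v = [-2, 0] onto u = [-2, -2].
[-1, -1]

The projection of v onto u is proj_u(v) = ((v·u) / (u·u)) · u.
v·u = (-2)*(-2) + (0)*(-2) = 4.
u·u = (-2)*(-2) + (-2)*(-2) = 8.
coefficient = 4 / 8 = 1/2.
proj_u(v) = 1/2 · [-2, -2] = [-1, -1].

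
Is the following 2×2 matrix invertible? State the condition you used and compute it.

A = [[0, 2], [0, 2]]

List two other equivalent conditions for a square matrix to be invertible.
No, not invertible; det(A) = 0 (two rows are equal, so the rows are linearly dependent). Equivalent conditions (failing for this A): rank(A) < 2; Ax = 0 has non-trivial solutions; 0 is an eigenvalue; the columns are linearly dependent.

To check invertibility, compute det(A).
In this matrix, row 0 and the last row are identical, so one row is a scalar multiple of another and the rows are linearly dependent.
A matrix with linearly dependent rows has det = 0 and is not invertible.
Equivalent failed conditions:
- rank(A) < 2.
- Ax = 0 has non-trivial solutions.
- 0 is an eigenvalue.
- The columns are linearly dependent.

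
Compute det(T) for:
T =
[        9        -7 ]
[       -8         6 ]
det(T) = -2

For a 2×2 matrix [[a, b], [c, d]], det = a*d - b*c.
det(T) = (9)*(6) - (-7)*(-8) = 54 - 56 = -2.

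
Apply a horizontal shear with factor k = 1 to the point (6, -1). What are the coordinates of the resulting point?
(5, -1)

Shear matrix for horizontal shear with factor k = 1:
[[1, 1], [0, 1]]
Result: (6, -1) → (5, -1)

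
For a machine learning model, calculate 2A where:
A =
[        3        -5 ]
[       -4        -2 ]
2A =
[        6       -10 ]
[       -8        -4 ]

Scalar multiplication is elementwise: (2A)[i][j] = 2 * A[i][j].
  (2A)[0][0] = 2 * (3) = 6
  (2A)[0][1] = 2 * (-5) = -10
  (2A)[1][0] = 2 * (-4) = -8
  (2A)[1][1] = 2 * (-2) = -4
2A =
[        6       -10 ]
[       -8        -4 ]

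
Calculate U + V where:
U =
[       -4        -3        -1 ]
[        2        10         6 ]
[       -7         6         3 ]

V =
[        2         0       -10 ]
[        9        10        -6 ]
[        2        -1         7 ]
U + V =
[       -2        -3       -11 ]
[       11        20         0 ]
[       -5         5        10 ]

Matrix addition is elementwise: (U+V)[i][j] = U[i][j] + V[i][j].
  (U+V)[0][0] = (-4) + (2) = -2
  (U+V)[0][1] = (-3) + (0) = -3
  (U+V)[0][2] = (-1) + (-10) = -11
  (U+V)[1][0] = (2) + (9) = 11
  (U+V)[1][1] = (10) + (10) = 20
  (U+V)[1][2] = (6) + (-6) = 0
  (U+V)[2][0] = (-7) + (2) = -5
  (U+V)[2][1] = (6) + (-1) = 5
  (U+V)[2][2] = (3) + (7) = 10
U + V =
[       -2        -3       -11 ]
[       11        20         0 ]
[       -5         5        10 ]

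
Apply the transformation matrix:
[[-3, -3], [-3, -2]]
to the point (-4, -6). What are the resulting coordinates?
(30, 24)

Matrix multiplication:
[[-3, -3], [-3, -2]] × [-4, -6]ᵀ
= [-3×-4 + -3×-6, -3×-4 + -2×-6]ᵀ
= [30.0000, 24.0000]ᵀ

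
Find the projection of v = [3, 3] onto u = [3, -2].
[9/13, -6/13]

The projection of v onto u is proj_u(v) = ((v·u) / (u·u)) · u.
v·u = (3)*(3) + (3)*(-2) = 3.
u·u = (3)*(3) + (-2)*(-2) = 13.
coefficient = 3 / 13 = 3/13.
proj_u(v) = 3/13 · [3, -2] = [9/13, -6/13].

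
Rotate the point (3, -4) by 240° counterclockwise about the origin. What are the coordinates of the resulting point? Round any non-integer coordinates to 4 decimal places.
(-4.9641, -0.5981)

Rotation matrix R(θ) = [[cos θ, -sin θ], [sin θ, cos θ]]; for θ = 240°:
R = [[-1/2, √3/2], [-√3/2, -1/2]]
Result: R × [3, -4]ᵀ = [-1/2·3 + (√3/2)·-4, -√3/2·3 + (-1/2)·-4]ᵀ = (-4.9641, -0.5981)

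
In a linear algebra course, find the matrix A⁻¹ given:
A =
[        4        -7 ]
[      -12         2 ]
det(A) = -76
A⁻¹ =
[    -1/38     -7/76 ]
[    -3/19     -1/19 ]

For a 2×2 matrix A = [[a, b], [c, d]] with det(A) ≠ 0, A⁻¹ = (1/det(A)) * [[d, -b], [-c, a]].
det(A) = (4)*(2) - (-7)*(-12) = 8 - 84 = -76.
A⁻¹ = (1/-76) * [[2, 7], [12, 4]].
Dividing each entry by -76 and reducing:
A⁻¹ =
[    -1/38     -7/76 ]
[    -3/19     -1/19 ]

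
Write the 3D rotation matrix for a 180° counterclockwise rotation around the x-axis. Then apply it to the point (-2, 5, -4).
R = [[1, 0, 0], [0, -1, 0], [0, 0, -1]]; R·(-2, 5, -4) = (-2, -5, 4)

Rotation matrix for 180° around x-axis:
cos(180°) = -1, sin(180°) = 0
R = [[1, 0, 0], [0, -1, 0], [0, 0, -1]]
Apply to (-2, 5, -4): R·[-2, 5, -4]ᵀ = (-2, -5, 4)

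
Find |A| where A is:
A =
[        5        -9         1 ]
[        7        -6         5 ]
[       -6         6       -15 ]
det(A) = -369

Expand along row 0 (cofactor expansion): det(A) = a*(e*i - f*h) - b*(d*i - f*g) + c*(d*h - e*g), where the 3×3 is [[a, b, c], [d, e, f], [g, h, i]].
Minor M_00 = (-6)*(-15) - (5)*(6) = 90 - 30 = 60.
Minor M_01 = (7)*(-15) - (5)*(-6) = -105 + 30 = -75.
Minor M_02 = (7)*(6) - (-6)*(-6) = 42 - 36 = 6.
det(A) = (5)*(60) - (-9)*(-75) + (1)*(6) = 300 - 675 + 6 = -369.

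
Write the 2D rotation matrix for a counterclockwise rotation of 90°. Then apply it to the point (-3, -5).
R = [[0, -1], [1, 0]]; R·(-3, -5) = (5, -3)

Rotation matrix formula: R(θ) = [[cos θ, -sin θ], [sin θ, cos θ]]
For θ = 90°:
cos(90°) = 0
sin(90°) = 1
R = [[0, -1], [1, 0]]
Apply to (-3, -5): [0·-3 + (-1)·-5, 1·-3 + 0·-5] = (5, -3)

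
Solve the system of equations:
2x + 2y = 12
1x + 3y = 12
x = 3, y = 3

Use elimination (row reduction):
Equation 1: 2x + 2y = 12.
Equation 2: 1x + 3y = 12.
Multiply Eq1 by 1 and Eq2 by 2: 2x + 2y = 12;  2x + 6y = 24.
Subtract: (4)y = 12, so y = 3.
Back-substitute into Eq1: 2x + 2*(3) = 12, so x = 3.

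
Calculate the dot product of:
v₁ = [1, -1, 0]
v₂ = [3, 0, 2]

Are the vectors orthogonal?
3, No

The dot product is the sum of products of corresponding components.
v₁·v₂ = (1)*(3) + (-1)*(0) + (0)*(2) = 3 + 0 + 0 = 3.
Two vectors are orthogonal iff their dot product is 0; here the dot product is 3, so the vectors are not orthogonal.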